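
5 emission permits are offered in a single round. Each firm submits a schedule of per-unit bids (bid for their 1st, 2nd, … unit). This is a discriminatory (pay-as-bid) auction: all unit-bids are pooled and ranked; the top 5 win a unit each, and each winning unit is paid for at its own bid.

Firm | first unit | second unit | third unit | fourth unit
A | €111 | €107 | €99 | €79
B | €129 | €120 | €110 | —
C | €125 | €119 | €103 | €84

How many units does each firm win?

All unit-bids, highest first — top 5: 129 (B-1), 125 (C-1), 120 (B-2), 119 (C-2), 111 (A-1)
Next rejected bid: €110 (not a price — pay-as-bid).
Allocation: A 1, B 2, C 2.

A 1, B 2, C 2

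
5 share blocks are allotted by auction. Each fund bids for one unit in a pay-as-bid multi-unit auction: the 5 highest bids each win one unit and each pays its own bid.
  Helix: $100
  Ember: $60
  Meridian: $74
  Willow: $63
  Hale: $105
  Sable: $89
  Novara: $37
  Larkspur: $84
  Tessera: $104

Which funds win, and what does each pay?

Hale $105, Tessera $104, Helix $100, Sable $89, Larkspur $84

Sorting: 105 (Hale), 104 (Tessera), 100 (Helix), 89 (Sable), 84 (Larkspur), 74 (Meridian), 63 (Willow), …
Top 5: Hale, Tessera, Helix, Sable, Larkspur.
Each winner pays its own bid: Hale $105, Tessera $104, Helix $100, Sable $89, Larkspur $84.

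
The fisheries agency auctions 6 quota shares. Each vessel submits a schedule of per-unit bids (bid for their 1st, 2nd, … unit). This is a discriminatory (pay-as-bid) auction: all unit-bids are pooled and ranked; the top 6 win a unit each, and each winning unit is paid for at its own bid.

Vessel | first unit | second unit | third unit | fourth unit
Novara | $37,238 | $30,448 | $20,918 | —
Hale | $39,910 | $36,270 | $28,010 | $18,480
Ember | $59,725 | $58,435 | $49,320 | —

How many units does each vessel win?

All unit-bids, highest first — top 6: 59,725 (Ember-1), 58,435 (Ember-2), 49,320 (Ember-3), 39,910 (Hale-1), 37,238 (Novara-1), 36,270 (Hale-2)
Next rejected bid: $30,448 (not a price — pay-as-bid).
Allocation: Ember 3, Hale 2, Novara 1.

Ember 3, Hale 2, Novara 1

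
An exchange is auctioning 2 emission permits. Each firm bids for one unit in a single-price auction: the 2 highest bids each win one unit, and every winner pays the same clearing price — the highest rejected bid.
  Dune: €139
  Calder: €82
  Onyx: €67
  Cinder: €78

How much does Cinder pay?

Cinder pays €0

Bids ranked high→low: 139 (Dune), 82 (Calder), 78 (Cinder), 67 (Onyx)
The 2 highest are Dune, Calder.
First losing bid is Cinder's €78, which sets the uniform price.
Cinder does not win → pays €0.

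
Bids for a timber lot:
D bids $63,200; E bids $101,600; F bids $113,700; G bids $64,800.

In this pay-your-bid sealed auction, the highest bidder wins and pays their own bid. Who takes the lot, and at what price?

Bids in order: 113,700 (F) > 101,600 (E) > 64,800 (G) > 63,200 (D)
F is highest → pays own bid, $113,700.

F pays $113,700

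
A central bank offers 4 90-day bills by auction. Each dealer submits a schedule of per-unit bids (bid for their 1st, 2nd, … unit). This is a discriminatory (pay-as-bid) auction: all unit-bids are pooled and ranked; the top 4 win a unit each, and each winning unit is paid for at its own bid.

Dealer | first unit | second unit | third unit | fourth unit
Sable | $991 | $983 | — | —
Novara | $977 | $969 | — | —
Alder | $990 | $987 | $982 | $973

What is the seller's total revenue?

Total revenue: $3,951

Merging the schedules and taking the best 4: 991 (Sable-1), 990 (Alder-1), 987 (Alder-2), 983 (Sable-2)
Next rejected bid: $982 (not a price — pay-as-bid).
Each winning unit pays its own bid.
Revenue = 991 + 990 + 987 + 983 = $3,951.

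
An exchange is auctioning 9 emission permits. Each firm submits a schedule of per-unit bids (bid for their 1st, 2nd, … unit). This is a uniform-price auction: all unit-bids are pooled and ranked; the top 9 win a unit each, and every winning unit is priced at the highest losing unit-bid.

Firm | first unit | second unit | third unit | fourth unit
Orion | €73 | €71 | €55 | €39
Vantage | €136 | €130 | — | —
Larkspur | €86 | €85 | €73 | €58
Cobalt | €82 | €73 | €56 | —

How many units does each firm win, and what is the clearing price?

Cobalt 2, Larkspur 3, Orion 2, Vantage 2; clearing price €58

Pooled unit-bids ranked (top 9): 136 (Vantage-1), 130 (Vantage-2), 86 (Larkspur-1), 85 (Larkspur-2), 82 (Cobalt-1), 73 (Orion-1), 73 (Larkspur-3), 73 (Cobalt-2), 71 (Orion-2)
First bid not allocated: €58.
Allocation: Cobalt 2, Larkspur 3, Orion 2, Vantage 2.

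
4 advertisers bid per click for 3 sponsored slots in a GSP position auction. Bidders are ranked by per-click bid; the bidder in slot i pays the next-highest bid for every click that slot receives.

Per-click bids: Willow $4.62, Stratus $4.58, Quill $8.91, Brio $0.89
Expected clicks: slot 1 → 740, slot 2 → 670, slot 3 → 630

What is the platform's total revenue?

Total revenue: $7048.10

Sorting advertisers: $8.91 (Quill) > $4.62 (Willow) > $4.58 (Stratus) > $0.89 (Brio)
Slot 1: Quill pays $4.62 × 740 = $3418.80
Slot 2: Willow pays $4.58 × 670 = $3068.60
Slot 3: Stratus pays $0.89 × 630 = $560.70
Total = $7048.10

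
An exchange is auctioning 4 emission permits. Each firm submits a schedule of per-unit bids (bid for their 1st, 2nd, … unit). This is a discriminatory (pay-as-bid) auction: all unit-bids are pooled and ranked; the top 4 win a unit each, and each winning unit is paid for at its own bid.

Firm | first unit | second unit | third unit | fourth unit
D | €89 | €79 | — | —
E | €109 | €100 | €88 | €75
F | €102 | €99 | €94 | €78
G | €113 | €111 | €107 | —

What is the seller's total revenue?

Total revenue: €440

Pooled unit-bids ranked (top 4): 113 (G-1), 111 (G-2), 109 (E-1), 107 (G-3)
Next rejected bid: €102 (not a price — pay-as-bid).
Each winning unit pays its own bid.
Revenue = 113 + 111 + 109 + 107 = €440.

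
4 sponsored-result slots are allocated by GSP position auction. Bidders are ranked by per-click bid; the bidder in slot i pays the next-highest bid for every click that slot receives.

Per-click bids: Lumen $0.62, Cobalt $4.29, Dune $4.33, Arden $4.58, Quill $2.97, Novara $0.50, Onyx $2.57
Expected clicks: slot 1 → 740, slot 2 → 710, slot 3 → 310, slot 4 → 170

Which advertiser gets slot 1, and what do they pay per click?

Sorting advertisers: $4.58 (Arden) > $4.33 (Dune) > $4.29 (Cobalt) > $2.97 (Quill) > $2.57 (Onyx) > …
Slot 1 goes to the first-ranked bidder, Arden, who pays the next bid down: $4.33/click.

Arden; $4.33 per click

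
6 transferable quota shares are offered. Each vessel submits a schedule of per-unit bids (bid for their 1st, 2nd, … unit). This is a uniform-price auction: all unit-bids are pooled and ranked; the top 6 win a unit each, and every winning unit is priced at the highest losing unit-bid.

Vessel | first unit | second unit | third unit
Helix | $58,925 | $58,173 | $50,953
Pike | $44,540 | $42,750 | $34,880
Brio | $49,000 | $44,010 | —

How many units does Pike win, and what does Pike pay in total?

Pooled unit-bids ranked (top 6): 58,925 (Helix-1), 58,173 (Helix-2), 50,953 (Helix-3), 49,000 (Brio-1), 44,540 (Pike-1), 44,010 (Brio-2)
First bid not allocated: $42,750.
Pike wins 1 unit(s) at $42,750 each.

Pike: 1 unit, pays $42,750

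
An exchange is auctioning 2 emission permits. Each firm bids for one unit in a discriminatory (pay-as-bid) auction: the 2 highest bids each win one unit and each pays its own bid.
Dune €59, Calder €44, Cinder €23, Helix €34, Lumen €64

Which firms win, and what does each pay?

Lumen €64, Dune €59

Sorting: 64 (Lumen), 59 (Dune), 44 (Calder), 34 (Helix), …
Winners (2 units): Lumen, Dune.
Each winner pays its own bid: Lumen €64, Dune €59.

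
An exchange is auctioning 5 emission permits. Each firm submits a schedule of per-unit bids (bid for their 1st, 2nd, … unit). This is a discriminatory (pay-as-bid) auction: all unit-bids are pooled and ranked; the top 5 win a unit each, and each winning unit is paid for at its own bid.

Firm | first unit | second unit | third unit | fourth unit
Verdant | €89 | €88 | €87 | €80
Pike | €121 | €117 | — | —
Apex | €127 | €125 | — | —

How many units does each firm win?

All unit-bids, highest first — top 5: 127 (Apex-1), 125 (Apex-2), 121 (Pike-1), 117 (Pike-2), 89 (Verdant-1)
Next rejected bid: €88 (not a price — pay-as-bid).
Allocation: Apex 2, Pike 2, Verdant 1.

Apex 2, Pike 2, Verdant 1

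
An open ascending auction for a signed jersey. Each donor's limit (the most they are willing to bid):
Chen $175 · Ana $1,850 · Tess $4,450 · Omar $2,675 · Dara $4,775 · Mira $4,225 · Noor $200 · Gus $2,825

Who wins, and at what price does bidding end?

Limits ranked: 4,775 (Dara) > 4,450 (Tess) > 4,225 (Mira) > 2,825 (Gus) > 2,675 (Omar) > 1,850 (Ana) > …
Tess is the last rival to drop out, at $4,450; Dara remains and wins at that price.

Dara wins at $4,450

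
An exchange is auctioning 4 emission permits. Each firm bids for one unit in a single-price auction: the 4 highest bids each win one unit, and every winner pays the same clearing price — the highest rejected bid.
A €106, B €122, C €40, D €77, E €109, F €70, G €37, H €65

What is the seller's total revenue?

Bids ranked high→low: 122 (B), 109 (E), 106 (A), 77 (D), 70 (F), 65 (H), …
Top 4: B, E, A, D.
Highest unsuccessful bid: €70 → clearing price.
Total revenue = 4 × €70 = €280.

Total revenue: €280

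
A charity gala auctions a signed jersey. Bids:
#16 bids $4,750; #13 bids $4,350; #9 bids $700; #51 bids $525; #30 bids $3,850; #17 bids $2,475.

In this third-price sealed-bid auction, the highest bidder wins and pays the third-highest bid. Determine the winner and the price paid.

Bids in order: 4,750 (#16) > 4,350 (#13) > 3,850 (#30) > 2,475 (#17) > 700 (#9) > 525 (#51)
#16 is highest; pays the third-highest bid, $3,850.

#16 pays $3,850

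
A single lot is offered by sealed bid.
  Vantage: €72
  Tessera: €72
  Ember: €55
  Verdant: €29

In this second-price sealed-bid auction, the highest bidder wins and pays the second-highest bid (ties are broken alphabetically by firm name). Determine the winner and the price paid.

Rule: the highest bidder wins and pays the second-highest bid.
Bids in order: 72 (Tessera) > 72 (Vantage) > 55 (Ember) > 29 (Verdant)
Tessera and Vantage tie at €72; tie-break gives it to Tessera.
Tessera is highest; pays the second-highest bid, €72.

Tessera pays €72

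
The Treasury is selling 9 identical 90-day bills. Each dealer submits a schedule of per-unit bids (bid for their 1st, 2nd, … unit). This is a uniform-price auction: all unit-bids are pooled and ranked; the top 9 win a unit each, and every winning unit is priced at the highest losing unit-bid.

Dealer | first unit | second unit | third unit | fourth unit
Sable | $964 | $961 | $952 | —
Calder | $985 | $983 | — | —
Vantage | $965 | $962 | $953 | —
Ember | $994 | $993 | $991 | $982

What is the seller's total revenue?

Total revenue: $8,649

All unit-bids, highest first — top 9: 994 (Ember-1), 993 (Ember-2), 991 (Ember-3), 985 (Calder-1), 983 (Calder-2), 982 (Ember-4), 965 (Vantage-1), 964 (Sable-1), 962 (Vantage-2)
First bid not allocated: $961.
Allocation: Calder 2, Ember 4, Sable 1, Vantage 2. Every unit priced at $961.
Revenue = 9 × 961 = $8,649.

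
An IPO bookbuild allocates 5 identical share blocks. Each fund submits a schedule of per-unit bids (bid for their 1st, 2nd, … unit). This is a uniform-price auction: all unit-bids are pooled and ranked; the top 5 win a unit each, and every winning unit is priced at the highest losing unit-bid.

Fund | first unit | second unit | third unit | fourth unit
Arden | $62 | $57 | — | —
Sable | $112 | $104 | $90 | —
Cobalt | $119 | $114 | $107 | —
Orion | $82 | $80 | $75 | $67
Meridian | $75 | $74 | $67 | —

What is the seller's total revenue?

Merging the schedules and taking the best 5: 119 (Cobalt-1), 114 (Cobalt-2), 112 (Sable-1), 107 (Cobalt-3), 104 (Sable-2)
First bid not allocated: $90.
Allocation: Cobalt 3, Sable 2. Every unit priced at $90.
Revenue = 5 × 90 = $450.

Total revenue: $450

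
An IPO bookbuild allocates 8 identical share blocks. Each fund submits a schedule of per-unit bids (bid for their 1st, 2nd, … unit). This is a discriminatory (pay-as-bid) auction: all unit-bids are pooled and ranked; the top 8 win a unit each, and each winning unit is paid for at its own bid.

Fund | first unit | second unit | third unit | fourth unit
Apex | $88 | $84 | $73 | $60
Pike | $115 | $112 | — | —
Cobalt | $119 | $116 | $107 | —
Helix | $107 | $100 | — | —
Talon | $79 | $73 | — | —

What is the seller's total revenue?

Total revenue: $864

Merging the schedules and taking the best 8: 119 (Cobalt-1), 116 (Cobalt-2), 115 (Pike-1), 112 (Pike-2), 107 (Cobalt-3), 107 (Helix-1), 100 (Helix-2), 88 (Apex-1)
Next rejected bid: $84 (not a price — pay-as-bid).
Each winning unit pays its own bid.
Revenue = 119 + 116 + 115 + 112 + 107 + 107 + 100 + 88 = $864.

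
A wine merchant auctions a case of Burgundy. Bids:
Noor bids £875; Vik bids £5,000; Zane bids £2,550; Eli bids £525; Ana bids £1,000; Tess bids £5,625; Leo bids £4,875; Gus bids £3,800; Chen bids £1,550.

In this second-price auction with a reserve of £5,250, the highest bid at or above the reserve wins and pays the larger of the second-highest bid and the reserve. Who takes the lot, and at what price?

Tess pays £5,250

Rule: the highest bid at or above the reserve wins and pays the larger of the second-highest bid and the reserve.
Bids ranked: 5,625 (Tess) > 5,000 (Vik) > 4,875 (Leo) > 3,800 (Gus) > 2,550 (Zane) > 1,550 (Chen) > …
Highest eligible bid: Tess at £5,625.
max(second-highest £5,000, reserve £5,250) = £5,250.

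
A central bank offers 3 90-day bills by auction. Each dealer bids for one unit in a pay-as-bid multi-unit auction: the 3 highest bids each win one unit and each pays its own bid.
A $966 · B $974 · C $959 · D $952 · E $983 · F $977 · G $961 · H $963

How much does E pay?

Bids ranked high→low: 983 (E), 977 (F), 974 (B), 966 (A), 963 (H), …
Top 3: E, F, B.
E wins → own bid $983.

E pays $983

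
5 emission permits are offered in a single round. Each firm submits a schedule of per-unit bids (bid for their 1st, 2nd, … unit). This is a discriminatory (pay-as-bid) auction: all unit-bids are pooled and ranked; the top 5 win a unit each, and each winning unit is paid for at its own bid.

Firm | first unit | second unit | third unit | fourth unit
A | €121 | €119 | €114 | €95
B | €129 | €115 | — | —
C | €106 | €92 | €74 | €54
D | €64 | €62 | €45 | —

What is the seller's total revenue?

Pooled unit-bids ranked (top 5): 129 (B-1), 121 (A-1), 119 (A-2), 115 (B-2), 114 (A-3)
Next rejected bid: €106 (not a price — pay-as-bid).
Each winning unit pays its own bid.
Revenue = 129 + 121 + 119 + 115 + 114 = €598.

Total revenue: €598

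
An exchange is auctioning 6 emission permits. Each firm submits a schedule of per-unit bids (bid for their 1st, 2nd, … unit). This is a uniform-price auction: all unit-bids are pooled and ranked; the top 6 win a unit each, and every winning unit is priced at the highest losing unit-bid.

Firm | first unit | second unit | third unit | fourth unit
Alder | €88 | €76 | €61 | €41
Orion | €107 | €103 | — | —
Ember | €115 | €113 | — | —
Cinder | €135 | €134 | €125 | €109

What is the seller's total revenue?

Total revenue: €642

Merging the schedules and taking the best 6: 135 (Cinder-1), 134 (Cinder-2), 125 (Cinder-3), 115 (Ember-1), 113 (Ember-2), 109 (Cinder-4)
The (k+1)-th unit-bid is €107.
Allocation: Cinder 4, Ember 2. Every unit priced at €107.
Revenue = 6 × 107 = €642.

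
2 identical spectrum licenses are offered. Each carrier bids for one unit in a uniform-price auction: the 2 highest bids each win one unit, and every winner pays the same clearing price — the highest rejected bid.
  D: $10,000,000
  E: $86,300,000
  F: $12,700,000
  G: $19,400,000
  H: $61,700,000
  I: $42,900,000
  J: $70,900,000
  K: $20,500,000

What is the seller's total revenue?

Ordering the bids: 86,300,000 (E), 70,900,000 (J), 61,700,000 (H), 42,900,000 (I), …
The 2 highest are E, J.
First losing bid is H's $61,700,000, which sets the uniform price.
Total revenue = 2 × $61,700,000 = $123,400,000.

Total revenue: $123,400,000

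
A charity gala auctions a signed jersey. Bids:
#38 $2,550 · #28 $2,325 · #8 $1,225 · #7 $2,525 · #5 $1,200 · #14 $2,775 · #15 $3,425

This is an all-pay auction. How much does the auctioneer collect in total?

Total revenue: $16,025

Bids ranked: 3,425 (#15) > 2,775 (#14) > 2,550 (#38) > 2,525 (#7) > 2,325 (#28) > 1,225 (#8) > …
Every bidder forfeits their bid regardless of winning.
Revenue = 2,550 + 2,325 + 1,225 + 2,525 + 1,200 + 2,775 + 3,425 = $16,025.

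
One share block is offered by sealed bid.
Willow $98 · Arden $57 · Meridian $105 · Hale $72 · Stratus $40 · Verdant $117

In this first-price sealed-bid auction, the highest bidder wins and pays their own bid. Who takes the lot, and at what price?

Bids in order: 117 (Verdant) > 105 (Meridian) > 98 (Willow) > 72 (Hale) > 57 (Arden) > 40 (Stratus)
First-price: Verdant pays what they bid, $117.

Verdant pays $117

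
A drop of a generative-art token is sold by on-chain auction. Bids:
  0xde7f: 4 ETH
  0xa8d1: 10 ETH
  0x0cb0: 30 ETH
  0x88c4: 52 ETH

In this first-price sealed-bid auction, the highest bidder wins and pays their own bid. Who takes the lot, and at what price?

0x88c4 pays 52 ETH

First-price sealed-bid auction: the highest bidder wins and pays their own bid.
Bids in order: 52 (0x88c4) > 30 (0x0cb0) > 10 (0xa8d1) > 4 (0xde7f)
0x88c4 is highest → pays own bid, 52 ETH.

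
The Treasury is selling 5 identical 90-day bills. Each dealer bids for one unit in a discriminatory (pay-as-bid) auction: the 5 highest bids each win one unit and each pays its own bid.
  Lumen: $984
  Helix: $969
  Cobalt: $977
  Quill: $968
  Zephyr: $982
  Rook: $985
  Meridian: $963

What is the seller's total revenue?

Ordering the bids: 985 (Rook), 984 (Lumen), 982 (Zephyr), 977 (Cobalt), 969 (Helix), 968 (Quill), 963 (Meridian)
Top 5: Rook, Lumen, Zephyr, Cobalt, Helix.
Total revenue = 985 + 984 + 982 + 977 + 969 = $4,897.

Total revenue: $4,897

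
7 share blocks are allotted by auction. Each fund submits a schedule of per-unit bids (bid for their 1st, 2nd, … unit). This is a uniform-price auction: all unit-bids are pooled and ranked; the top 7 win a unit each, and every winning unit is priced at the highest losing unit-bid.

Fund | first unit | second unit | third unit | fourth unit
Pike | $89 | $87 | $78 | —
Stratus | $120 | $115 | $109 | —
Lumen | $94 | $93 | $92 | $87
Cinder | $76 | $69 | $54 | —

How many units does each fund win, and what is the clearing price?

Lumen 3, Pike 1, Stratus 3; clearing price $87

All unit-bids, highest first — top 7: 120 (Stratus-1), 115 (Stratus-2), 109 (Stratus-3), 94 (Lumen-1), 93 (Lumen-2), 92 (Lumen-3), 89 (Pike-1)
Highest rejected unit-bid = $87.
Allocation: Lumen 3, Pike 1, Stratus 3.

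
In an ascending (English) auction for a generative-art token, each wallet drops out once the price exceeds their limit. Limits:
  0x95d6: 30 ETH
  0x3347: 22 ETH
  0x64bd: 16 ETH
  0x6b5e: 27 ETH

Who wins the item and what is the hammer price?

Limits in order: 30 (0x95d6) > 27 (0x6b5e) > 22 (0x3347) > 16 (0x64bd)
Bidding ends when 0x6b5e exits at 27 ETH; 0x95d6 takes it.

0x95d6 wins at 27 ETH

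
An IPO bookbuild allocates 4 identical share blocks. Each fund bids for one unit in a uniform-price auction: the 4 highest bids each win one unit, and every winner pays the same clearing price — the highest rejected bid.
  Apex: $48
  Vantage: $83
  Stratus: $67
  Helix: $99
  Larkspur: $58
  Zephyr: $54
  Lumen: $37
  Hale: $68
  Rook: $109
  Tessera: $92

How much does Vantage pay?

Bids ranked high→low: 109 (Rook), 99 (Helix), 92 (Tessera), 83 (Vantage), 68 (Hale), 67 (Stratus), …
Top 4: Rook, Helix, Tessera, Vantage.
Highest unsuccessful bid: $68 → clearing price.
Vantage wins → pays $68.

Vantage pays $68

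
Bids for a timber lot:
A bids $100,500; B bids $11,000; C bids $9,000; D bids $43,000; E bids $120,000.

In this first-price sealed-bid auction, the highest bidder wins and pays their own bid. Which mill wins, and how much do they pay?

Rule: the highest bidder wins and pays their own bid.
Bids in order: 120,000 (E) > 100,500 (A) > 43,000 (D) > 11,000 (B) > 9,000 (C)
E has the highest bid and pays exactly that: $120,000.

E pays $120,000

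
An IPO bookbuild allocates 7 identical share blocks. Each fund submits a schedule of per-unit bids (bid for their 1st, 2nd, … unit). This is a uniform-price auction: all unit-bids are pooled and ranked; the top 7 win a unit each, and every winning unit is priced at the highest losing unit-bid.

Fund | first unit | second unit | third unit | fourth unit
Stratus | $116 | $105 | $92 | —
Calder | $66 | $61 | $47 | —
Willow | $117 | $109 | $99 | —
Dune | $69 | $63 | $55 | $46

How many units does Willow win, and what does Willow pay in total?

Willow: 3 units, pays $198

Pooled unit-bids ranked (top 7): 117 (Willow-1), 116 (Stratus-1), 109 (Willow-2), 105 (Stratus-2), 99 (Willow-3), 92 (Stratus-3), 69 (Dune-1)
The (k+1)-th unit-bid is $66.
Willow wins 3 unit(s) at $66 each.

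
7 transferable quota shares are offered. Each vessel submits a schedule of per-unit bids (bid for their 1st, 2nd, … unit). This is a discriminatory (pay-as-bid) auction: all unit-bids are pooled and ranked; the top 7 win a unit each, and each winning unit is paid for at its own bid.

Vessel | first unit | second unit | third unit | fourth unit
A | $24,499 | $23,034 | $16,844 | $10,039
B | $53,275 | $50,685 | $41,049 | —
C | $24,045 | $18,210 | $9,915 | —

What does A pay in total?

Merging the schedules and taking the best 7: 53,275 (B-1), 50,685 (B-2), 41,049 (B-3), 24,499 (A-1), 24,045 (C-1), 23,034 (A-2), 18,210 (C-2)
Next rejected bid: $16,844 (not a price — pay-as-bid).
A's winning unit-bids: 24,499 + 23,034 = $47,533.

A pays $47,533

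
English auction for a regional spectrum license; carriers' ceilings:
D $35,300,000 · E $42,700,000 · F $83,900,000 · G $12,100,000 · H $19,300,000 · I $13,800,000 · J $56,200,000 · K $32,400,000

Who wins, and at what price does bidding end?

Sorting limits: 83,900,000 (F) > 56,200,000 (J) > 42,700,000 (E) > 35,300,000 (D) > 32,400,000 (K) > 19,300,000 (H) > …
Bidding ends when J exits at $56,200,000; F takes it.

F wins at $56,200,000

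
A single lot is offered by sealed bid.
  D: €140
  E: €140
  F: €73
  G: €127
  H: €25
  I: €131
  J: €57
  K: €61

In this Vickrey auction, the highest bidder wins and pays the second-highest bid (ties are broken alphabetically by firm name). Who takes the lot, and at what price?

D pays €140

Sorting bids: 140 (D) > 140 (E) > 131 (I) > 127 (G) > 73 (F) > 61 (K) > …
D and E tie at €140; tie-break gives it to D.
D wins with the highest bid; price is set by the runner-up at €140.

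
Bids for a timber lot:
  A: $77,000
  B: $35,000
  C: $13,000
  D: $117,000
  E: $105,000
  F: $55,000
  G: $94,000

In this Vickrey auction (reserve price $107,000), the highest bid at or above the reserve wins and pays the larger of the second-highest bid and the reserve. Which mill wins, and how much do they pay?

D pays $107,000

Vickrey auction (reserve price $107,000): the highest bid at or above the reserve wins and pays the larger of the second-highest bid and the reserve.
Bids in order: 117,000 (D) > 105,000 (E) > 94,000 (G) > 77,000 (A) > 55,000 (F) > 35,000 (B) > …
Highest eligible bid: D at $117,000.
max(second-highest $105,000, reserve $107,000) = $107,000.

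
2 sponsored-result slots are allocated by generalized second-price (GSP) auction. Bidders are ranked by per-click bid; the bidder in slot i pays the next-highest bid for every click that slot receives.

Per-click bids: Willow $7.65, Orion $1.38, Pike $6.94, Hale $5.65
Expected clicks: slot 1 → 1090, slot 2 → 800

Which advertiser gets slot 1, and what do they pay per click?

Per-click bids in order: $7.65 (Willow) > $6.94 (Pike) > $5.65 (Hale) > …
Slot 1 goes to the first-ranked bidder, Willow, who pays the next bid down: $6.94/click.

Willow; $6.94 per click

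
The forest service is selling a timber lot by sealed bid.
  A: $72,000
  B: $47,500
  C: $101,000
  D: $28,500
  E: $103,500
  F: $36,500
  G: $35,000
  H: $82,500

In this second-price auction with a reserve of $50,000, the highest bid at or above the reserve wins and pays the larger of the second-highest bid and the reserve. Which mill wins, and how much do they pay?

Second-price auction with a reserve of $50,000: the highest bid at or above the reserve wins and pays the larger of the second-highest bid and the reserve.
Bids in order: 103,500 (E) > 101,000 (C) > 82,500 (H) > 72,000 (A) > 47,500 (B) > 36,500 (F) > …
E has the top bid at or above the reserve ($103,500).
max(second-highest $101,000, reserve $50,000) = $101,000; the reserve does not bind.

E pays $101,000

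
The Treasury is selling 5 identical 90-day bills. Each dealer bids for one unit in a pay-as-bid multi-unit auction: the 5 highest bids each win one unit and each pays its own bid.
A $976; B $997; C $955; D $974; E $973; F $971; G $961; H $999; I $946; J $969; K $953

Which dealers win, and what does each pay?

Ordering the bids: 999 (H), 997 (B), 976 (A), 974 (D), 973 (E), 971 (F), 969 (J), …
Winners (5 units): H, B, A, D, E.
Each winner pays its own bid: H $999, B $997, A $976, D $974, E $973.

H $999, B $997, A $976, D $974, E $973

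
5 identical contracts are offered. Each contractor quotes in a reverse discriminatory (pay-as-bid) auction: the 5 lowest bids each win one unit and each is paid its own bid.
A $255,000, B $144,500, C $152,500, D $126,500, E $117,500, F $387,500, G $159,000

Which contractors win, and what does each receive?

Bids ranked low→high: 117,500 (E), 126,500 (D), 144,500 (B), 152,500 (C), 159,000 (G), 255,000 (A), 387,500 (F)
Lowest 5: E, D, B, C, G.
Each winner is paid its own bid: E $117,500, D $126,500, B $144,500, C $152,500, G $159,000.

E $117,500, D $126,500, B $144,500, C $152,500, G $159,000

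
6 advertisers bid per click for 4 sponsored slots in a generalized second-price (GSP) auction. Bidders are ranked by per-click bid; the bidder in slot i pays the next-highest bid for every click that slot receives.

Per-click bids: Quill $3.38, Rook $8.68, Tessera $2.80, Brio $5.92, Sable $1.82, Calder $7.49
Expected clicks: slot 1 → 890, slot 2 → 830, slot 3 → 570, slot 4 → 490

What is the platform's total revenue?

Total revenue: $14878.30

Ranked by bid: $8.68 (Rook) > $7.49 (Calder) > $5.92 (Brio) > $3.38 (Quill) > $2.80 (Tessera) > …
Slot 1: Rook pays $7.49 × 890 = $6666.10
Slot 2: Calder pays $5.92 × 830 = $4913.60
Slot 3: Brio pays $3.38 × 570 = $1926.60
Slot 4: Quill pays $2.80 × 490 = $1372.00
Total = $14878.30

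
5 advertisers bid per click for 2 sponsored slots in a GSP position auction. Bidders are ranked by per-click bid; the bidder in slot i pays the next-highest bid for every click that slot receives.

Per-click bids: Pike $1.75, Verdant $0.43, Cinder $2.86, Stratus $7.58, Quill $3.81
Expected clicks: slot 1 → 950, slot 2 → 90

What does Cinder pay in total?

Ranked by bid: $7.58 (Stratus) > $3.81 (Quill) > $2.86 (Cinder) > …
Cinder ranks below slot 2 → no slot, pays nothing.

Cinder pays $0.00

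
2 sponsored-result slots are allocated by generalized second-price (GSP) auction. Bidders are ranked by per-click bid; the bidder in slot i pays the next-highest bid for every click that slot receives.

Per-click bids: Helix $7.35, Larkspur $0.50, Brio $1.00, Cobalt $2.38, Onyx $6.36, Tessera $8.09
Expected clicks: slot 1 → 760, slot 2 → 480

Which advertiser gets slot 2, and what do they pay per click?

Helix; $6.36 per click

Ranked by bid: $8.09 (Tessera) > $7.35 (Helix) > $6.36 (Onyx) > …
Slot 2 goes to the second-ranked bidder, Helix, who pays the next bid down: $6.36/click.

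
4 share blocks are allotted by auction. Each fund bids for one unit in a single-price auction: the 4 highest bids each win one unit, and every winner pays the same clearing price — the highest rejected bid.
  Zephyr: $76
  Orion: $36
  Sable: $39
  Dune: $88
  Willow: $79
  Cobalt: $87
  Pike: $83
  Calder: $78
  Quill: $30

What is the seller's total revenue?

Sorting: 88 (Dune), 87 (Cobalt), 83 (Pike), 79 (Willow), 78 (Calder), 76 (Zephyr), …
Top 4: Dune, Cobalt, Pike, Willow.
First losing bid is Calder's $78, which sets the uniform price.
Total revenue = 4 × $78 = $312.

Total revenue: $312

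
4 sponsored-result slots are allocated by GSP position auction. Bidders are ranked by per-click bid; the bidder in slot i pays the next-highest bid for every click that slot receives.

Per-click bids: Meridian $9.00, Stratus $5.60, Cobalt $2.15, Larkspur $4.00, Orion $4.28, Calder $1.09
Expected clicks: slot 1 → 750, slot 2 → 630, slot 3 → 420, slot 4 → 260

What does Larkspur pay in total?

Sorting advertisers: $9.00 (Meridian) > $5.60 (Stratus) > $4.28 (Orion) > $4.00 (Larkspur) > $2.15 (Cobalt) > …
Larkspur holds slot 4 → pays next bid $2.15 × 260 clicks = $559.00.

Larkspur pays $559.00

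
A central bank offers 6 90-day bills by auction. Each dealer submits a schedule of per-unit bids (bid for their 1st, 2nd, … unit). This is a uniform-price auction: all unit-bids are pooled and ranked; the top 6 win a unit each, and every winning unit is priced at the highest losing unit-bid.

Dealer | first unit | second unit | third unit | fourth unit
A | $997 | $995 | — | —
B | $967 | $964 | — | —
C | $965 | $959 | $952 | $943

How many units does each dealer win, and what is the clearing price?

A 2, B 2, C 2; clearing price $952

All unit-bids, highest first — top 6: 997 (A-1), 995 (A-2), 967 (B-1), 965 (C-1), 964 (B-2), 959 (C-2)
First bid not allocated: $952.
Allocation: A 2, B 2, C 2.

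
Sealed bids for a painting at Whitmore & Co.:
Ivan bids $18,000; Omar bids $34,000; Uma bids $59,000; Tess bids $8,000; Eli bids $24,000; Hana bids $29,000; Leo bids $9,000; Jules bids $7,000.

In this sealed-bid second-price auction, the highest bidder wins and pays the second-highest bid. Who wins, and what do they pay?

Uma pays $34,000

Sorting bids: 59,000 (Uma) > 34,000 (Omar) > 29,000 (Hana) > 24,000 (Eli) > 18,000 (Ivan) > 9,000 (Leo) > …
Uma is highest; pays the second-highest bid, $34,000.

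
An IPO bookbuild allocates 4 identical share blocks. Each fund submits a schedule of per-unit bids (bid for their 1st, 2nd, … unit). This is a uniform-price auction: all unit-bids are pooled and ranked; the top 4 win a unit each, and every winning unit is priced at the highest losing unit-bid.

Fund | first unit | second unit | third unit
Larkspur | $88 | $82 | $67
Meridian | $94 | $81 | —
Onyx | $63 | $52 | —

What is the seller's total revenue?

Total revenue: $268

Pooled unit-bids ranked (top 4): 94 (Meridian-1), 88 (Larkspur-1), 82 (Larkspur-2), 81 (Meridian-2)
Highest rejected unit-bid = $67.
Allocation: Larkspur 2, Meridian 2. Every unit priced at $67.
Revenue = 4 × 67 = $268.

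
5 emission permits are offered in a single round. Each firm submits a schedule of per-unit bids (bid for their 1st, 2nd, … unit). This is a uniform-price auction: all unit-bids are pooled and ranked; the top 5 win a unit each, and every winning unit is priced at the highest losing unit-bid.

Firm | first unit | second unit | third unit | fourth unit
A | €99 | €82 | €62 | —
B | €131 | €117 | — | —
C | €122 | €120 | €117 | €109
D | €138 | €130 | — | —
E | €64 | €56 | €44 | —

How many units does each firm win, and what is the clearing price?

B 1, C 2, D 2; clearing price €117

All unit-bids, highest first — top 5: 138 (D-1), 131 (B-1), 130 (D-2), 122 (C-1), 120 (C-2)
The (k+1)-th unit-bid is €117.
Allocation: B 1, C 2, D 2.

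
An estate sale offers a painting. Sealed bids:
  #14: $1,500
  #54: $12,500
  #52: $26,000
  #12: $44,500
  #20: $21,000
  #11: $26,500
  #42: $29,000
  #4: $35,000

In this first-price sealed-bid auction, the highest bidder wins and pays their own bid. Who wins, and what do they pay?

Rule: the highest bidder wins and pays their own bid.
Bids in order: 44,500 (#12) > 35,000 (#4) > 29,000 (#42) > 26,500 (#11) > 26,000 (#52) > 21,000 (#20) > …
First-price: #12 pays what they bid, $44,500.

#12 pays $44,500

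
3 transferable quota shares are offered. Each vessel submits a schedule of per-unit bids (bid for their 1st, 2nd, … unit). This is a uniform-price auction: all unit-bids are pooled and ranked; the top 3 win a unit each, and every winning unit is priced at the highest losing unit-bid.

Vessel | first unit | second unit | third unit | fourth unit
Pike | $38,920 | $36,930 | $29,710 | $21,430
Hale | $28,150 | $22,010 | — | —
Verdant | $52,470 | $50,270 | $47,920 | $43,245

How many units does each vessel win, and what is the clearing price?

Verdant 3; clearing price $43,245

Merging the schedules and taking the best 3: 52,470 (Verdant-1), 50,270 (Verdant-2), 47,920 (Verdant-3)
The (k+1)-th unit-bid is $43,245.
Allocation: Verdant 3.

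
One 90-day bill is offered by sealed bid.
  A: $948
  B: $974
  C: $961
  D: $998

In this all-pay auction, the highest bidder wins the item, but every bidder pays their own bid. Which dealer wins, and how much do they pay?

Sorting bids: 998 (D) > 974 (B) > 961 (C) > 948 (A)
D wins with the top bid; all bids are sunk regardless.

D pays $998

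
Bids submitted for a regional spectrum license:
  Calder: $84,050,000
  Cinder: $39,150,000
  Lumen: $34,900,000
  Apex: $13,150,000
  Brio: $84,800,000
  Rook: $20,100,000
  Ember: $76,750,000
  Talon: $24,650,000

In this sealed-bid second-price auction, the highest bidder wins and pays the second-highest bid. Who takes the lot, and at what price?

Bids ranked: 84,800,000 (Brio) > 84,050,000 (Calder) > 76,750,000 (Ember) > 39,150,000 (Cinder) > 34,900,000 (Lumen) > 24,650,000 (Talon) > …
Second-price: Brio pays Calder's bid of $84,050,000.

Brio pays $84,050,000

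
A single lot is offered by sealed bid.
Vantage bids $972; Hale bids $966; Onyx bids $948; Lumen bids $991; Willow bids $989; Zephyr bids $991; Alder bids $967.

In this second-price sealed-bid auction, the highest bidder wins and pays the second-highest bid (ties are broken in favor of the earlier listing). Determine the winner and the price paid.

Second-price sealed-bid auction: the highest bidder wins and pays the second-highest bid.
Bids ranked: 991 (Lumen) > 991 (Zephyr) > 989 (Willow) > 972 (Vantage) > 967 (Alder) > 966 (Hale) > …
Tie at $991 → Lumen wins by tie-break.
Lumen is highest; pays the second-highest bid, $991.

Lumen pays $991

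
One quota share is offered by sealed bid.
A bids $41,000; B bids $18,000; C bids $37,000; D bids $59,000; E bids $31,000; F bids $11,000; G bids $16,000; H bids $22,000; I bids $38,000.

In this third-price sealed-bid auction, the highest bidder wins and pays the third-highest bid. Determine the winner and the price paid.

Third-price sealed-bid auction: the highest bidder wins and pays the third-highest bid.
Sorting bids: 59,000 (D) > 41,000 (A) > 38,000 (I) > 37,000 (C) > 31,000 (E) > 22,000 (H) > …
D wins; payment is bid #3 in the ranking = $38,000.

D pays $38,000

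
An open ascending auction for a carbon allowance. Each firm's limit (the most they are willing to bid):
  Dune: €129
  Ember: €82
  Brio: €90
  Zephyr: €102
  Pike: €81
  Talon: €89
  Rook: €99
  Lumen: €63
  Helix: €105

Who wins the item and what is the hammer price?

Open ascending-bid auction: the price rises until one bidder remains; the winner pays the price at which the last rival dropped out.
Limits in order: 129 (Dune) > 105 (Helix) > 102 (Zephyr) > 99 (Rook) > 90 (Brio) > 89 (Talon) > …
Bidding ends when Helix exits at €105; Dune takes it.

Dune wins at €105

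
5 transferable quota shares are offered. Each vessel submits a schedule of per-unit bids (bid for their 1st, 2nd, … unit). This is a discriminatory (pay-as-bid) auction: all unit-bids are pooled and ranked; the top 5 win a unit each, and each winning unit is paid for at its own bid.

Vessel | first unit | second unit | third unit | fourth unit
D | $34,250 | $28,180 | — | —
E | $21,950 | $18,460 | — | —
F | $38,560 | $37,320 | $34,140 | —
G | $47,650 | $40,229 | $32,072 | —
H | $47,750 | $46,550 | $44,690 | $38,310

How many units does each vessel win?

G 2, H 3

Pooled unit-bids ranked (top 5): 47,750 (H-1), 47,650 (G-1), 46,550 (H-2), 44,690 (H-3), 40,229 (G-2)
Next rejected bid: $38,560 (not a price — pay-as-bid).
Allocation: G 2, H 3.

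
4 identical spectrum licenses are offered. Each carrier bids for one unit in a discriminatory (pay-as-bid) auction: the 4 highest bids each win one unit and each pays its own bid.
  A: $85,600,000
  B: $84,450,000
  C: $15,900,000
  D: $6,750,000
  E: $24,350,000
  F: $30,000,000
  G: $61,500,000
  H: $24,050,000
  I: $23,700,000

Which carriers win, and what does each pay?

A $85,600,000, B $84,450,000, G $61,500,000, F $30,000,000

Ordering the bids: 85,600,000 (A), 84,450,000 (B), 61,500,000 (G), 30,000,000 (F), 24,350,000 (E), 24,050,000 (H), …
The 4 highest are A, B, G, F.
Each winner pays its own bid: A $85,600,000, B $84,450,000, G $61,500,000, F $30,000,000.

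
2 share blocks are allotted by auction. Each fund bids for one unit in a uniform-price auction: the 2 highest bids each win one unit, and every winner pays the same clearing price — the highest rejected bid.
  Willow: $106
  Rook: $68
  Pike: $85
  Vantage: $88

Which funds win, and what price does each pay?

Ordering the bids: 106 (Willow), 88 (Vantage), 85 (Pike), 68 (Rook)
The 2 highest are Willow, Vantage.
Clearing price = highest rejected bid = $85.

Willow, Vantage; each pays $85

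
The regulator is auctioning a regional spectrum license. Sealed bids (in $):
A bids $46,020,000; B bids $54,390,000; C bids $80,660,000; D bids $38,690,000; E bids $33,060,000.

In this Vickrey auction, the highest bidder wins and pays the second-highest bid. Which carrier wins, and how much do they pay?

Bids ranked: 80,660,000 (C) > 54,390,000 (B) > 46,020,000 (A) > 38,690,000 (D) > 33,060,000 (E)
C wins with the highest bid; price is set by the runner-up at $54,390,000.

C pays $54,390,000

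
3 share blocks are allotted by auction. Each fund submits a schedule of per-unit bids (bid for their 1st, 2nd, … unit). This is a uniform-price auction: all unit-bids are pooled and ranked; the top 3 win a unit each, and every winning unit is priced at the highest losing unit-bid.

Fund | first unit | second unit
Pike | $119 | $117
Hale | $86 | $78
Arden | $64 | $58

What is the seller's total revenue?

All unit-bids, highest first — top 3: 119 (Pike-1), 117 (Pike-2), 86 (Hale-1)
First bid not allocated: $78.
Allocation: Hale 1, Pike 2. Every unit priced at $78.
Revenue = 3 × 78 = $234.

Total revenue: $234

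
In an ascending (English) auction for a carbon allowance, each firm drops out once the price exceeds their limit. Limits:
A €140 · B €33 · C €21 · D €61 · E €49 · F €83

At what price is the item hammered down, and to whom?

A wins at €83

Limits ranked: 140 (A) > 83 (F) > 61 (D) > 49 (E) > 33 (B) > 21 (C)
F is the last rival to drop out, at €83; A remains and wins at that price.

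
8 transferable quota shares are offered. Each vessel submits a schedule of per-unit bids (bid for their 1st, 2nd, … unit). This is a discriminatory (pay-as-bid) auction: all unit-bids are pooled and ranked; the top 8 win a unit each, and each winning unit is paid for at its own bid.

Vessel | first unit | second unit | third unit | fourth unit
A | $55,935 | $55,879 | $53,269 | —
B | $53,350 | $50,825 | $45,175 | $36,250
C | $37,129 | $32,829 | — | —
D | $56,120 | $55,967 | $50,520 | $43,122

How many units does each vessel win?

Merging the schedules and taking the best 8: 56,120 (D-1), 55,967 (D-2), 55,935 (A-1), 55,879 (A-2), 53,350 (B-1), 53,269 (A-3), 50,825 (B-2), 50,520 (D-3)
Next rejected bid: $45,175 (not a price — pay-as-bid).
Allocation: A 3, B 2, D 3.

A 3, B 2, D 3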